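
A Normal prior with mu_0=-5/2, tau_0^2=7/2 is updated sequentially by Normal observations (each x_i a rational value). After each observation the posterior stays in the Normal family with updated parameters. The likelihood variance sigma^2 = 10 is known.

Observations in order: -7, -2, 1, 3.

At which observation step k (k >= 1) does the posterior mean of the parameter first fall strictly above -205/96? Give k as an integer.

obs 1: x=-7 → posterior Normal(-11/3, 70/27)
obs 2: x=-2 → posterior Normal(-113/34, 35/17)
obs 3: x=1 → posterior Normal(-106/41, 70/41)
obs 4: x=3 → posterior Normal(-85/48, 35/24)

k = 4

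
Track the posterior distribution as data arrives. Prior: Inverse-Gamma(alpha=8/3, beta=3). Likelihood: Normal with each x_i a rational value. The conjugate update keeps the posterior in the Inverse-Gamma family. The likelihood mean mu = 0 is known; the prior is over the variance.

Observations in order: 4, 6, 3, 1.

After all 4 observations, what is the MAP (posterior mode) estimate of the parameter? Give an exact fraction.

6

obs 1: x=4 → posterior Inverse-Gamma(19/6, 11)
obs 2: x=6 → posterior Inverse-Gamma(11/3, 29)
obs 3: x=3 → posterior Inverse-Gamma(25/6, 67/2)
obs 4: x=1 → posterior Inverse-Gamma(14/3, 34)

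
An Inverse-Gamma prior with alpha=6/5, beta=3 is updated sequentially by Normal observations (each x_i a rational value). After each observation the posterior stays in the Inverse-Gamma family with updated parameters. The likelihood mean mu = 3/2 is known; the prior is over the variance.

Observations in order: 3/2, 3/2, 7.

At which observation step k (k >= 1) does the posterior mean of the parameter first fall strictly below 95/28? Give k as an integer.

k = 2

obs 1: x=3/2 → posterior Inverse-Gamma(17/10, 3)
obs 2: x=3/2 → posterior Inverse-Gamma(11/5, 3)
obs 3: x=7 → posterior Inverse-Gamma(27/10, 145/8)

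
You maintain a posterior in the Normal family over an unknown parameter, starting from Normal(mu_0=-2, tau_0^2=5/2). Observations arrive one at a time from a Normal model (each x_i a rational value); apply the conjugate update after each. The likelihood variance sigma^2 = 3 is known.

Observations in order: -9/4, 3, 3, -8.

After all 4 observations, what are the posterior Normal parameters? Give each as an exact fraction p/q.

obs 1: x=-9/4 → posterior Normal(-93/44, 15/11)
obs 2: x=3 → posterior Normal(-33/64, 15/16)
obs 3: x=3 → posterior Normal(9/28, 5/7)
obs 4: x=-8 → posterior Normal(-133/104, 15/26)

mu_0=-133/104, tau_0^2=15/26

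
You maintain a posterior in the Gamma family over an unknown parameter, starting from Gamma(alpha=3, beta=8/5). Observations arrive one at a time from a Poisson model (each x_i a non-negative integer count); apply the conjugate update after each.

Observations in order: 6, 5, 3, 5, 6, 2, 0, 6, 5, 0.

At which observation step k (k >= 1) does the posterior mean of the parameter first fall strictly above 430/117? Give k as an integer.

k = 2

obs 1: x=6 → posterior Gamma(9, 13/5)
obs 2: x=5 → posterior Gamma(14, 18/5)
obs 3: x=3 → posterior Gamma(17, 23/5)
obs 4: x=5 → posterior Gamma(22, 28/5)
obs 5: x=6 → posterior Gamma(28, 33/5)
obs 6: x=2 → posterior Gamma(30, 38/5)
obs 7: x=0 → posterior Gamma(30, 43/5)
obs 8: x=6 → posterior Gamma(36, 48/5)
obs 9: x=5 → posterior Gamma(41, 53/5)
obs 10: x=0 → posterior Gamma(41, 58/5)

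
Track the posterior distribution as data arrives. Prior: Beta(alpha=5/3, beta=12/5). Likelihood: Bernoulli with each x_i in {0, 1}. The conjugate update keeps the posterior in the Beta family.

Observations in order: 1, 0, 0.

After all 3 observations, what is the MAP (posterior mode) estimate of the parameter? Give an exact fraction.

obs 1: x=1 → posterior Beta(8/3, 12/5)
obs 2: x=0 → posterior Beta(8/3, 17/5)
obs 3: x=0 → posterior Beta(8/3, 22/5)

25/76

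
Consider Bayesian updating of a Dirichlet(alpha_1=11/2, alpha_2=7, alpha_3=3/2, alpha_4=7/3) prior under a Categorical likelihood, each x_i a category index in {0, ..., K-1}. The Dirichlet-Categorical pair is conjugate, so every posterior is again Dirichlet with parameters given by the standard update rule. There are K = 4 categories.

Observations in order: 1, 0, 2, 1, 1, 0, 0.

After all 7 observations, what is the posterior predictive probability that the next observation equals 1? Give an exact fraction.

3/7

obs 1: x=1 → posterior Dirichlet(11/2, 8, 3/2, 7/3)
obs 2: x=0 → posterior Dirichlet(13/2, 8, 3/2, 7/3)
obs 3: x=2 → posterior Dirichlet(13/2, 8, 5/2, 7/3)
obs 4: x=1 → posterior Dirichlet(13/2, 9, 5/2, 7/3)
obs 5: x=1 → posterior Dirichlet(13/2, 10, 5/2, 7/3)
obs 6: x=0 → posterior Dirichlet(15/2, 10, 5/2, 7/3)
obs 7: x=0 → posterior Dirichlet(17/2, 10, 5/2, 7/3)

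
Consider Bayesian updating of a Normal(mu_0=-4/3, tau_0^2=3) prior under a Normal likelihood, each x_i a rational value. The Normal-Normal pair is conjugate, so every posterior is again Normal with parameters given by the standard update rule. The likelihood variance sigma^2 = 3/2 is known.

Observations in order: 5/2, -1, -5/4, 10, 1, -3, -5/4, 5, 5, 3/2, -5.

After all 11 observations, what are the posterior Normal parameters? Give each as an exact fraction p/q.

mu_0=77/69, tau_0^2=3/23

obs 1: x=5/2 → posterior Normal(11/9, 1)
obs 2: x=-1 → posterior Normal(1/3, 3/5)
obs 3: x=-5/4 → posterior Normal(-5/42, 3/7)
obs 4: x=10 → posterior Normal(115/54, 1/3)
obs 5: x=1 → posterior Normal(127/66, 3/11)
obs 6: x=-3 → posterior Normal(7/6, 3/13)
obs 7: x=-5/4 → posterior Normal(38/45, 1/5)
obs 8: x=5 → posterior Normal(4/3, 3/17)
obs 9: x=5 → posterior Normal(98/57, 3/19)
obs 10: x=3/2 → posterior Normal(107/63, 1/7)
obs 11: x=-5 → posterior Normal(77/69, 3/23)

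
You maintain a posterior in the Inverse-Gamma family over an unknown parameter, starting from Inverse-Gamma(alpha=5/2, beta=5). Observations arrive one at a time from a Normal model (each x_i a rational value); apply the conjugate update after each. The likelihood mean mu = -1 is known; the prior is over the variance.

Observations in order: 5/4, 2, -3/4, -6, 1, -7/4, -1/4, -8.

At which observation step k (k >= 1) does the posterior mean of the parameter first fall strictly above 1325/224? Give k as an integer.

obs 1: x=5/4 → posterior Inverse-Gamma(3, 241/32)
obs 2: x=2 → posterior Inverse-Gamma(7/2, 385/32)
obs 3: x=-3/4 → posterior Inverse-Gamma(4, 193/16)
obs 4: x=-6 → posterior Inverse-Gamma(9/2, 393/16)
obs 5: x=1 → posterior Inverse-Gamma(5, 425/16)
obs 6: x=-7/4 → posterior Inverse-Gamma(11/2, 859/32)
obs 7: x=-1/4 → posterior Inverse-Gamma(6, 217/8)
obs 8: x=-8 → posterior Inverse-Gamma(13/2, 413/8)

k = 4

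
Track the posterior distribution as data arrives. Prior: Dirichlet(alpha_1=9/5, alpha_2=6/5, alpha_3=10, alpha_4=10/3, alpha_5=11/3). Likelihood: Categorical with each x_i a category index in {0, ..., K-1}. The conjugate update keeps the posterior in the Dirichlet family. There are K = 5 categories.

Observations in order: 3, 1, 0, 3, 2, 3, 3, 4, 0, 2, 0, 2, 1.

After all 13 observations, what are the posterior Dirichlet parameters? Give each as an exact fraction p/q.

alpha_1=24/5, alpha_2=16/5, alpha_3=13, alpha_4=22/3, alpha_5=14/3

obs 1: x=3 → posterior Dirichlet(9/5, 6/5, 10, 13/3, 11/3)
obs 2: x=1 → posterior Dirichlet(9/5, 11/5, 10, 13/3, 11/3)
obs 3: x=0 → posterior Dirichlet(14/5, 11/5, 10, 13/3, 11/3)
obs 4: x=3 → posterior Dirichlet(14/5, 11/5, 10, 16/3, 11/3)
obs 5: x=2 → posterior Dirichlet(14/5, 11/5, 11, 16/3, 11/3)
obs 6: x=3 → posterior Dirichlet(14/5, 11/5, 11, 19/3, 11/3)
obs 7: x=3 → posterior Dirichlet(14/5, 11/5, 11, 22/3, 11/3)
obs 8: x=4 → posterior Dirichlet(14/5, 11/5, 11, 22/3, 14/3)
obs 9: x=0 → posterior Dirichlet(19/5, 11/5, 11, 22/3, 14/3)
obs 10: x=2 → posterior Dirichlet(19/5, 11/5, 12, 22/3, 14/3)
obs 11: x=0 → posterior Dirichlet(24/5, 11/5, 12, 22/3, 14/3)
obs 12: x=2 → posterior Dirichlet(24/5, 11/5, 13, 22/3, 14/3)
obs 13: x=1 → posterior Dirichlet(24/5, 16/5, 13, 22/3, 14/3)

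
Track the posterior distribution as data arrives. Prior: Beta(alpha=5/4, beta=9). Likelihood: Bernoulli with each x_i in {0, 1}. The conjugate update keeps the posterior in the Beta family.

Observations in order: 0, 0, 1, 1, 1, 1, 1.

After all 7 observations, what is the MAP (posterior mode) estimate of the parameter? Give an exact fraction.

obs 1: x=0 → posterior Beta(5/4, 10)
obs 2: x=0 → posterior Beta(5/4, 11)
obs 3: x=1 → posterior Beta(9/4, 11)
obs 4: x=1 → posterior Beta(13/4, 11)
obs 5: x=1 → posterior Beta(17/4, 11)
obs 6: x=1 → posterior Beta(21/4, 11)
obs 7: x=1 → posterior Beta(25/4, 11)

21/61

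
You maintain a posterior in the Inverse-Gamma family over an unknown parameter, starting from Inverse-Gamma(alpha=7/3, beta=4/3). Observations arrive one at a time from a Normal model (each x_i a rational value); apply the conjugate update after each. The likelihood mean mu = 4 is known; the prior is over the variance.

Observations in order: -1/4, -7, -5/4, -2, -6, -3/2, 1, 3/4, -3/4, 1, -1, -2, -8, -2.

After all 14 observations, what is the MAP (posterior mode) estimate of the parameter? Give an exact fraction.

obs 1: x=-1/4 → posterior Inverse-Gamma(17/6, 995/96)
obs 2: x=-7 → posterior Inverse-Gamma(10/3, 6803/96)
obs 3: x=-5/4 → posterior Inverse-Gamma(23/6, 4063/48)
obs 4: x=-2 → posterior Inverse-Gamma(13/3, 4927/48)
obs 5: x=-6 → posterior Inverse-Gamma(29/6, 7327/48)
obs 6: x=-3/2 → posterior Inverse-Gamma(16/3, 8053/48)
obs 7: x=1 → posterior Inverse-Gamma(35/6, 8269/48)
obs 8: x=3/4 → posterior Inverse-Gamma(19/3, 17045/96)
obs 9: x=-3/4 → posterior Inverse-Gamma(41/6, 1133/6)
obs 10: x=1 → posterior Inverse-Gamma(22/3, 580/3)
obs 11: x=-1 → posterior Inverse-Gamma(47/6, 1235/6)
obs 12: x=-2 → posterior Inverse-Gamma(25/3, 1343/6)
obs 13: x=-8 → posterior Inverse-Gamma(53/6, 1775/6)
obs 14: x=-2 → posterior Inverse-Gamma(28/3, 1883/6)

1883/62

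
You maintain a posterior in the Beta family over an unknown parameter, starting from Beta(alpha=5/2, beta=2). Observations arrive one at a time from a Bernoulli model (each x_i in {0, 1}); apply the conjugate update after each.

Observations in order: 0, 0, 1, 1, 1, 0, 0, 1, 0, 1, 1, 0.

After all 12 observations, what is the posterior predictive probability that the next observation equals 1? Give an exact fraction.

17/33

obs 1: x=0 → posterior Beta(5/2, 3)
obs 2: x=0 → posterior Beta(5/2, 4)
obs 3: x=1 → posterior Beta(7/2, 4)
obs 4: x=1 → posterior Beta(9/2, 4)
obs 5: x=1 → posterior Beta(11/2, 4)
obs 6: x=0 → posterior Beta(11/2, 5)
obs 7: x=0 → posterior Beta(11/2, 6)
obs 8: x=1 → posterior Beta(13/2, 6)
obs 9: x=0 → posterior Beta(13/2, 7)
obs 10: x=1 → posterior Beta(15/2, 7)
obs 11: x=1 → posterior Beta(17/2, 7)
obs 12: x=0 → posterior Beta(17/2, 8)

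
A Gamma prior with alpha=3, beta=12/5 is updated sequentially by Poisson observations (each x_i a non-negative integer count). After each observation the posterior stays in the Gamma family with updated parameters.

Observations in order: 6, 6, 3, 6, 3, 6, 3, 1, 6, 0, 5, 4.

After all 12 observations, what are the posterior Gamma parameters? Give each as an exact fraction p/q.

obs 1: x=6 → posterior Gamma(9, 17/5)
obs 2: x=6 → posterior Gamma(15, 22/5)
obs 3: x=3 → posterior Gamma(18, 27/5)
obs 4: x=6 → posterior Gamma(24, 32/5)
obs 5: x=3 → posterior Gamma(27, 37/5)
obs 6: x=6 → posterior Gamma(33, 42/5)
obs 7: x=3 → posterior Gamma(36, 47/5)
obs 8: x=1 → posterior Gamma(37, 52/5)
obs 9: x=6 → posterior Gamma(43, 57/5)
obs 10: x=0 → posterior Gamma(43, 62/5)
obs 11: x=5 → posterior Gamma(48, 67/5)
obs 12: x=4 → posterior Gamma(52, 72/5)

alpha=52, beta=72/5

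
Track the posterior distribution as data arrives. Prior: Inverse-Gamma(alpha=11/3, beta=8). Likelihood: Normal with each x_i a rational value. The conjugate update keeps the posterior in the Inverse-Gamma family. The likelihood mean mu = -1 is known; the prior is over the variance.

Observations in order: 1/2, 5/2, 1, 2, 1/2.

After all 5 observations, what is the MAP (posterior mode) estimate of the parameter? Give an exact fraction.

obs 1: x=1/2 → posterior Inverse-Gamma(25/6, 73/8)
obs 2: x=5/2 → posterior Inverse-Gamma(14/3, 61/4)
obs 3: x=1 → posterior Inverse-Gamma(31/6, 69/4)
obs 4: x=2 → posterior Inverse-Gamma(17/3, 87/4)
obs 5: x=1/2 → posterior Inverse-Gamma(37/6, 183/8)

549/172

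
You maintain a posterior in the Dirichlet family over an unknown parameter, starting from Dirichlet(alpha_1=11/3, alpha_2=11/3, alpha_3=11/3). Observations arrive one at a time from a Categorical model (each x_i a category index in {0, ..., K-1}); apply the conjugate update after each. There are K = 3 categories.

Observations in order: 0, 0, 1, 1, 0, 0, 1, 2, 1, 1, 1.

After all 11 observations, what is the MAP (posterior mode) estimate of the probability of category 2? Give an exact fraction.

obs 1: x=0 → posterior Dirichlet(14/3, 11/3, 11/3)
obs 2: x=0 → posterior Dirichlet(17/3, 11/3, 11/3)
obs 3: x=1 → posterior Dirichlet(17/3, 14/3, 11/3)
obs 4: x=1 → posterior Dirichlet(17/3, 17/3, 11/3)
obs 5: x=0 → posterior Dirichlet(20/3, 17/3, 11/3)
obs 6: x=0 → posterior Dirichlet(23/3, 17/3, 11/3)
obs 7: x=1 → posterior Dirichlet(23/3, 20/3, 11/3)
obs 8: x=2 → posterior Dirichlet(23/3, 20/3, 14/3)
obs 9: x=1 → posterior Dirichlet(23/3, 23/3, 14/3)
obs 10: x=1 → posterior Dirichlet(23/3, 26/3, 14/3)
obs 11: x=1 → posterior Dirichlet(23/3, 29/3, 14/3)

11/57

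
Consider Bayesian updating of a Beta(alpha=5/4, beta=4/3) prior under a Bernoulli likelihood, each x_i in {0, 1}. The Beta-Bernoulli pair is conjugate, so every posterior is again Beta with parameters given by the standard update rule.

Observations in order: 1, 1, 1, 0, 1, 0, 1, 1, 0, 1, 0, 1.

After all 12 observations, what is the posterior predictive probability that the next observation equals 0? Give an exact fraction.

obs 1: x=1 → posterior Beta(9/4, 4/3)
obs 2: x=1 → posterior Beta(13/4, 4/3)
obs 3: x=1 → posterior Beta(17/4, 4/3)
obs 4: x=0 → posterior Beta(17/4, 7/3)
obs 5: x=1 → posterior Beta(21/4, 7/3)
obs 6: x=0 → posterior Beta(21/4, 10/3)
obs 7: x=1 → posterior Beta(25/4, 10/3)
obs 8: x=1 → posterior Beta(29/4, 10/3)
obs 9: x=0 → posterior Beta(29/4, 13/3)
obs 10: x=1 → posterior Beta(33/4, 13/3)
obs 11: x=0 → posterior Beta(33/4, 16/3)
obs 12: x=1 → posterior Beta(37/4, 16/3)

64/175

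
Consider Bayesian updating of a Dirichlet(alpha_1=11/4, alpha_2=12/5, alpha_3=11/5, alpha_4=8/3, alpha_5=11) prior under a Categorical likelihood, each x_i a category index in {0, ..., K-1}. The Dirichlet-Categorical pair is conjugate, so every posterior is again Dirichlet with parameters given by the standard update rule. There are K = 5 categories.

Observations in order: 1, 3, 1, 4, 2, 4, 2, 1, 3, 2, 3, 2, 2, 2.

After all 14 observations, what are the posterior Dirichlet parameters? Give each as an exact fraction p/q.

alpha_1=11/4, alpha_2=27/5, alpha_3=41/5, alpha_4=17/3, alpha_5=13

obs 1: x=1 → posterior Dirichlet(11/4, 17/5, 11/5, 8/3, 11)
obs 2: x=3 → posterior Dirichlet(11/4, 17/5, 11/5, 11/3, 11)
obs 3: x=1 → posterior Dirichlet(11/4, 22/5, 11/5, 11/3, 11)
obs 4: x=4 → posterior Dirichlet(11/4, 22/5, 11/5, 11/3, 12)
obs 5: x=2 → posterior Dirichlet(11/4, 22/5, 16/5, 11/3, 12)
obs 6: x=4 → posterior Dirichlet(11/4, 22/5, 16/5, 11/3, 13)
obs 7: x=2 → posterior Dirichlet(11/4, 22/5, 21/5, 11/3, 13)
obs 8: x=1 → posterior Dirichlet(11/4, 27/5, 21/5, 11/3, 13)
obs 9: x=3 → posterior Dirichlet(11/4, 27/5, 21/5, 14/3, 13)
obs 10: x=2 → posterior Dirichlet(11/4, 27/5, 26/5, 14/3, 13)
obs 11: x=3 → posterior Dirichlet(11/4, 27/5, 26/5, 17/3, 13)
obs 12: x=2 → posterior Dirichlet(11/4, 27/5, 31/5, 17/3, 13)
obs 13: x=2 → posterior Dirichlet(11/4, 27/5, 36/5, 17/3, 13)
obs 14: x=2 → posterior Dirichlet(11/4, 27/5, 41/5, 17/3, 13)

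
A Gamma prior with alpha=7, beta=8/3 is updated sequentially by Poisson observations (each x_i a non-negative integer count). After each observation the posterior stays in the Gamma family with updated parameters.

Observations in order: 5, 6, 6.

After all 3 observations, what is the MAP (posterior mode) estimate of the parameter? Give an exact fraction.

69/17

obs 1: x=5 → posterior Gamma(12, 11/3)
obs 2: x=6 → posterior Gamma(18, 14/3)
obs 3: x=6 → posterior Gamma(24, 17/3)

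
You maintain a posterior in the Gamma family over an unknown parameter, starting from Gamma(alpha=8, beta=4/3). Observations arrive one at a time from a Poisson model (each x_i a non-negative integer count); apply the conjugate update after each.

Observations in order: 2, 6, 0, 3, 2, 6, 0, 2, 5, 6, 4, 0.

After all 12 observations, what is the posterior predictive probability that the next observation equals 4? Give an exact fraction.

obs 1: x=2 → posterior Gamma(10, 7/3)
obs 2: x=6 → posterior Gamma(16, 10/3)
obs 3: x=0 → posterior Gamma(16, 13/3)
obs 4: x=3 → posterior Gamma(19, 16/3)
obs 5: x=2 → posterior Gamma(21, 19/3)
obs 6: x=6 → posterior Gamma(27, 22/3)
obs 7: x=0 → posterior Gamma(27, 25/3)
obs 8: x=2 → posterior Gamma(29, 28/3)
obs 9: x=5 → posterior Gamma(34, 31/3)
obs 10: x=6 → posterior Gamma(40, 34/3)
obs 11: x=4 → posterior Gamma(44, 37/3)
obs 12: x=0 → posterior Gamma(44, 40/3)

447130479591952126783074141732864000000000000000000000000000000000000000000000/2549681118431987161974526397080790167258797788206794396194791613840800648065601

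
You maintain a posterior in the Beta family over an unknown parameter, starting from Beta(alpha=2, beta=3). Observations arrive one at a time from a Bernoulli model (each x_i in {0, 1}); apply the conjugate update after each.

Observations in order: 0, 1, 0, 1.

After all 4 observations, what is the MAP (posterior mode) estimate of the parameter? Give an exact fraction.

3/7

obs 1: x=0 → posterior Beta(2, 4)
obs 2: x=1 → posterior Beta(3, 4)
obs 3: x=0 → posterior Beta(3, 5)
obs 4: x=1 → posterior Beta(4, 5)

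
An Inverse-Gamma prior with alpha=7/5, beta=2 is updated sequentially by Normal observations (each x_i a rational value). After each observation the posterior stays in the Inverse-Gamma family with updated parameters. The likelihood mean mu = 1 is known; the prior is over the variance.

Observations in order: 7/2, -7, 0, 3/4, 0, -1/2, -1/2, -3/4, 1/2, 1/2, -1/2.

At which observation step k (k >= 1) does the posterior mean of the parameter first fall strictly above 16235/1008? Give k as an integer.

k = 2

obs 1: x=7/2 → posterior Inverse-Gamma(19/10, 41/8)
obs 2: x=-7 → posterior Inverse-Gamma(12/5, 297/8)
obs 3: x=0 → posterior Inverse-Gamma(29/10, 301/8)
obs 4: x=3/4 → posterior Inverse-Gamma(17/5, 1205/32)
obs 5: x=0 → posterior Inverse-Gamma(39/10, 1221/32)
obs 6: x=-1/2 → posterior Inverse-Gamma(22/5, 1257/32)
obs 7: x=-1/2 → posterior Inverse-Gamma(49/10, 1293/32)
obs 8: x=-3/4 → posterior Inverse-Gamma(27/5, 671/16)
obs 9: x=1/2 → posterior Inverse-Gamma(59/10, 673/16)
obs 10: x=1/2 → posterior Inverse-Gamma(32/5, 675/16)
obs 11: x=-1/2 → posterior Inverse-Gamma(69/10, 693/16)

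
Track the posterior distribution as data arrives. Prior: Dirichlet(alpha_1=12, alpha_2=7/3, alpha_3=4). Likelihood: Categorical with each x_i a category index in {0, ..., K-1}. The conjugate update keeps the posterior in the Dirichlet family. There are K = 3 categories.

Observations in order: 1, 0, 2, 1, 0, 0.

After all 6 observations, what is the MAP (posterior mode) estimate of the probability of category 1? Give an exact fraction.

5/32

obs 1: x=1 → posterior Dirichlet(12, 10/3, 4)
obs 2: x=0 → posterior Dirichlet(13, 10/3, 4)
obs 3: x=2 → posterior Dirichlet(13, 10/3, 5)
obs 4: x=1 → posterior Dirichlet(13, 13/3, 5)
obs 5: x=0 → posterior Dirichlet(14, 13/3, 5)
obs 6: x=0 → posterior Dirichlet(15, 13/3, 5)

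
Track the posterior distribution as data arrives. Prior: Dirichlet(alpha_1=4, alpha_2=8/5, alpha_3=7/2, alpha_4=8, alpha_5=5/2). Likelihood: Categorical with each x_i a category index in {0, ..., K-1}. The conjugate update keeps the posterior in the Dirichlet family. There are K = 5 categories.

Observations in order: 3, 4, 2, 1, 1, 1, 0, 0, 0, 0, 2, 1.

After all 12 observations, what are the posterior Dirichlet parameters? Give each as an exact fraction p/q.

obs 1: x=3 → posterior Dirichlet(4, 8/5, 7/2, 9, 5/2)
obs 2: x=4 → posterior Dirichlet(4, 8/5, 7/2, 9, 7/2)
obs 3: x=2 → posterior Dirichlet(4, 8/5, 9/2, 9, 7/2)
obs 4: x=1 → posterior Dirichlet(4, 13/5, 9/2, 9, 7/2)
obs 5: x=1 → posterior Dirichlet(4, 18/5, 9/2, 9, 7/2)
obs 6: x=1 → posterior Dirichlet(4, 23/5, 9/2, 9, 7/2)
obs 7: x=0 → posterior Dirichlet(5, 23/5, 9/2, 9, 7/2)
obs 8: x=0 → posterior Dirichlet(6, 23/5, 9/2, 9, 7/2)
obs 9: x=0 → posterior Dirichlet(7, 23/5, 9/2, 9, 7/2)
obs 10: x=0 → posterior Dirichlet(8, 23/5, 9/2, 9, 7/2)
obs 11: x=2 → posterior Dirichlet(8, 23/5, 11/2, 9, 7/2)
obs 12: x=1 → posterior Dirichlet(8, 28/5, 11/2, 9, 7/2)

alpha_1=8, alpha_2=28/5, alpha_3=11/2, alpha_4=9, alpha_5=7/2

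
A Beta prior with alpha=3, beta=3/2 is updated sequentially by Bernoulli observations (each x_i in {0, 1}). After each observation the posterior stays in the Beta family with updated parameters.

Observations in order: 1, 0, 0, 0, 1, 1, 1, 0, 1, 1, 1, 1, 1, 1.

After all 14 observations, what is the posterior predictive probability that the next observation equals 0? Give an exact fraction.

obs 1: x=1 → posterior Beta(4, 3/2)
obs 2: x=0 → posterior Beta(4, 5/2)
obs 3: x=0 → posterior Beta(4, 7/2)
obs 4: x=0 → posterior Beta(4, 9/2)
obs 5: x=1 → posterior Beta(5, 9/2)
obs 6: x=1 → posterior Beta(6, 9/2)
obs 7: x=1 → posterior Beta(7, 9/2)
obs 8: x=0 → posterior Beta(7, 11/2)
obs 9: x=1 → posterior Beta(8, 11/2)
obs 10: x=1 → posterior Beta(9, 11/2)
obs 11: x=1 → posterior Beta(10, 11/2)
obs 12: x=1 → posterior Beta(11, 11/2)
obs 13: x=1 → posterior Beta(12, 11/2)
obs 14: x=1 → posterior Beta(13, 11/2)

11/37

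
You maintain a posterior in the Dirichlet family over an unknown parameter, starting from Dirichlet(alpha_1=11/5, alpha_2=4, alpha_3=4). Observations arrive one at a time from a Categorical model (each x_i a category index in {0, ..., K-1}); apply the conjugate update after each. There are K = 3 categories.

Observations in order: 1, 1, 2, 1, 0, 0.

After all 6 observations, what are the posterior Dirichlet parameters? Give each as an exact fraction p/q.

alpha_1=21/5, alpha_2=7, alpha_3=5

obs 1: x=1 → posterior Dirichlet(11/5, 5, 4)
obs 2: x=1 → posterior Dirichlet(11/5, 6, 4)
obs 3: x=2 → posterior Dirichlet(11/5, 6, 5)
obs 4: x=1 → posterior Dirichlet(11/5, 7, 5)
obs 5: x=0 → posterior Dirichlet(16/5, 7, 5)
obs 6: x=0 → posterior Dirichlet(21/5, 7, 5)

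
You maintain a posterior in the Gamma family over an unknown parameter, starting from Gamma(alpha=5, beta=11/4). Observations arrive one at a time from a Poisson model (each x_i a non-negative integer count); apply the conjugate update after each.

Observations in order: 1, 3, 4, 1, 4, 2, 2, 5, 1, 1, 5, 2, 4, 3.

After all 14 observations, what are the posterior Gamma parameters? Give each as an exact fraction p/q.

obs 1: x=1 → posterior Gamma(6, 15/4)
obs 2: x=3 → posterior Gamma(9, 19/4)
obs 3: x=4 → posterior Gamma(13, 23/4)
obs 4: x=1 → posterior Gamma(14, 27/4)
obs 5: x=4 → posterior Gamma(18, 31/4)
obs 6: x=2 → posterior Gamma(20, 35/4)
obs 7: x=2 → posterior Gamma(22, 39/4)
obs 8: x=5 → posterior Gamma(27, 43/4)
obs 9: x=1 → posterior Gamma(28, 47/4)
obs 10: x=1 → posterior Gamma(29, 51/4)
obs 11: x=5 → posterior Gamma(34, 55/4)
obs 12: x=2 → posterior Gamma(36, 59/4)
obs 13: x=4 → posterior Gamma(40, 63/4)
obs 14: x=3 → posterior Gamma(43, 67/4)

alpha=43, beta=67/4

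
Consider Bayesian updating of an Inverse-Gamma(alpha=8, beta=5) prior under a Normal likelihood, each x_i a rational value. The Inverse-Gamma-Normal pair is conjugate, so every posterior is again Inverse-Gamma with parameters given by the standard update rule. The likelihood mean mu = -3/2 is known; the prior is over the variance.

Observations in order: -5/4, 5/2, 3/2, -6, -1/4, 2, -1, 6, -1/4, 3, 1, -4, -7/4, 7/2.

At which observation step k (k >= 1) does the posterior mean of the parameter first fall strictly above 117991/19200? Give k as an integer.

k = 11

obs 1: x=-5/4 → posterior Inverse-Gamma(17/2, 161/32)
obs 2: x=5/2 → posterior Inverse-Gamma(9, 417/32)
obs 3: x=3/2 → posterior Inverse-Gamma(19/2, 561/32)
obs 4: x=-6 → posterior Inverse-Gamma(10, 885/32)
obs 5: x=-1/4 → posterior Inverse-Gamma(21/2, 455/16)
obs 6: x=2 → posterior Inverse-Gamma(11, 553/16)
obs 7: x=-1 → posterior Inverse-Gamma(23/2, 555/16)
obs 8: x=6 → posterior Inverse-Gamma(12, 1005/16)
obs 9: x=-1/4 → posterior Inverse-Gamma(25/2, 2035/32)
obs 10: x=3 → posterior Inverse-Gamma(13, 2359/32)
obs 11: x=1 → posterior Inverse-Gamma(27/2, 2459/32)
obs 12: x=-4 → posterior Inverse-Gamma(14, 2559/32)
obs 13: x=-7/4 → posterior Inverse-Gamma(29/2, 80)
obs 14: x=7/2 → posterior Inverse-Gamma(15, 185/2)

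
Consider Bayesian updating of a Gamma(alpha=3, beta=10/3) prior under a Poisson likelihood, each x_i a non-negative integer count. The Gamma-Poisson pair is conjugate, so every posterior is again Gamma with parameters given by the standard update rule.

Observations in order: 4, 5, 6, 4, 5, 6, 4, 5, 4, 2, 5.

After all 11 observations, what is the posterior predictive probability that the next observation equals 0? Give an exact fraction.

374824651367185034077863931297246707698425440896124606205721439860193353145514964869243/13371036647387732635193470988741255459123727273208689276109421848973471089035719093518336

obs 1: x=4 → posterior Gamma(7, 13/3)
obs 2: x=5 → posterior Gamma(12, 16/3)
obs 3: x=6 → posterior Gamma(18, 19/3)
obs 4: x=4 → posterior Gamma(22, 22/3)
obs 5: x=5 → posterior Gamma(27, 25/3)
obs 6: x=6 → posterior Gamma(33, 28/3)
obs 7: x=4 → posterior Gamma(37, 31/3)
obs 8: x=5 → posterior Gamma(42, 34/3)
obs 9: x=4 → posterior Gamma(46, 37/3)
obs 10: x=2 → posterior Gamma(48, 40/3)
obs 11: x=5 → posterior Gamma(53, 43/3)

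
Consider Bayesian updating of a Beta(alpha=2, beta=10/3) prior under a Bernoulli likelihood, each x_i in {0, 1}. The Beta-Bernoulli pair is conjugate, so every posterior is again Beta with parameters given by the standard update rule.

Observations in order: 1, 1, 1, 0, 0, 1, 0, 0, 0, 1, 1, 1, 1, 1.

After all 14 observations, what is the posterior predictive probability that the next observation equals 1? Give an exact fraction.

33/58

obs 1: x=1 → posterior Beta(3, 10/3)
obs 2: x=1 → posterior Beta(4, 10/3)
obs 3: x=1 → posterior Beta(5, 10/3)
obs 4: x=0 → posterior Beta(5, 13/3)
obs 5: x=0 → posterior Beta(5, 16/3)
obs 6: x=1 → posterior Beta(6, 16/3)
obs 7: x=0 → posterior Beta(6, 19/3)
obs 8: x=0 → posterior Beta(6, 22/3)
obs 9: x=0 → posterior Beta(6, 25/3)
obs 10: x=1 → posterior Beta(7, 25/3)
obs 11: x=1 → posterior Beta(8, 25/3)
obs 12: x=1 → posterior Beta(9, 25/3)
obs 13: x=1 → posterior Beta(10, 25/3)
obs 14: x=1 → posterior Beta(11, 25/3)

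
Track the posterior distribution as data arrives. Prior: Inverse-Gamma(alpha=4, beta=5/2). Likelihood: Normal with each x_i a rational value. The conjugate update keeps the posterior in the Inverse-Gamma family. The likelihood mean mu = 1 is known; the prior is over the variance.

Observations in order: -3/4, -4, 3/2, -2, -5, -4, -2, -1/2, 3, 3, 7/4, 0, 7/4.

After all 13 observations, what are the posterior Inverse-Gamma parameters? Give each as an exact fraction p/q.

obs 1: x=-3/4 → posterior Inverse-Gamma(9/2, 129/32)
obs 2: x=-4 → posterior Inverse-Gamma(5, 529/32)
obs 3: x=3/2 → posterior Inverse-Gamma(11/2, 533/32)
obs 4: x=-2 → posterior Inverse-Gamma(6, 677/32)
obs 5: x=-5 → posterior Inverse-Gamma(13/2, 1253/32)
obs 6: x=-4 → posterior Inverse-Gamma(7, 1653/32)
obs 7: x=-2 → posterior Inverse-Gamma(15/2, 1797/32)
obs 8: x=-1/2 → posterior Inverse-Gamma(8, 1833/32)
obs 9: x=3 → posterior Inverse-Gamma(17/2, 1897/32)
obs 10: x=3 → posterior Inverse-Gamma(9, 1961/32)
obs 11: x=7/4 → posterior Inverse-Gamma(19/2, 985/16)
obs 12: x=0 → posterior Inverse-Gamma(10, 993/16)
obs 13: x=7/4 → posterior Inverse-Gamma(21/2, 1995/32)

alpha=21/2, beta=1995/32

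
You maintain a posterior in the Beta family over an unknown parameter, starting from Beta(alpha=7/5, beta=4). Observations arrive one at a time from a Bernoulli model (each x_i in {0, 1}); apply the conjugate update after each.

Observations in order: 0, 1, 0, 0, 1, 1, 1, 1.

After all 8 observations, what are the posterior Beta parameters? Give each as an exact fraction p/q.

alpha=32/5, beta=7

obs 1: x=0 → posterior Beta(7/5, 5)
obs 2: x=1 → posterior Beta(12/5, 5)
obs 3: x=0 → posterior Beta(12/5, 6)
obs 4: x=0 → posterior Beta(12/5, 7)
obs 5: x=1 → posterior Beta(17/5, 7)
obs 6: x=1 → posterior Beta(22/5, 7)
obs 7: x=1 → posterior Beta(27/5, 7)
obs 8: x=1 → posterior Beta(32/5, 7)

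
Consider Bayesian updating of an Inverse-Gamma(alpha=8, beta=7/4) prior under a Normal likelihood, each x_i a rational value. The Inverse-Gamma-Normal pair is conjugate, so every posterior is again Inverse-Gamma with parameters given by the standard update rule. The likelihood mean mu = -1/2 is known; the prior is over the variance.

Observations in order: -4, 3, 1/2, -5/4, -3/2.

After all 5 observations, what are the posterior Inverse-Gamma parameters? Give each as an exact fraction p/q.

alpha=21/2, beta=489/32

obs 1: x=-4 → posterior Inverse-Gamma(17/2, 63/8)
obs 2: x=3 → posterior Inverse-Gamma(9, 14)
obs 3: x=1/2 → posterior Inverse-Gamma(19/2, 29/2)
obs 4: x=-5/4 → posterior Inverse-Gamma(10, 473/32)
obs 5: x=-3/2 → posterior Inverse-Gamma(21/2, 489/32)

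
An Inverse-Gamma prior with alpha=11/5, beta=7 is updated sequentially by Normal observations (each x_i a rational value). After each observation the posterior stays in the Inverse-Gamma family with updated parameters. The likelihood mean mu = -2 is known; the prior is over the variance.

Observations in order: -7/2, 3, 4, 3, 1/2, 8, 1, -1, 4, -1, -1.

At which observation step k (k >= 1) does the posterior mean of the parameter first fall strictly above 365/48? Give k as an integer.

k = 2

obs 1: x=-7/2 → posterior Inverse-Gamma(27/10, 65/8)
obs 2: x=3 → posterior Inverse-Gamma(16/5, 165/8)
obs 3: x=4 → posterior Inverse-Gamma(37/10, 309/8)
obs 4: x=3 → posterior Inverse-Gamma(21/5, 409/8)
obs 5: x=1/2 → posterior Inverse-Gamma(47/10, 217/4)
obs 6: x=8 → posterior Inverse-Gamma(26/5, 417/4)
obs 7: x=1 → posterior Inverse-Gamma(57/10, 435/4)
obs 8: x=-1 → posterior Inverse-Gamma(31/5, 437/4)
obs 9: x=4 → posterior Inverse-Gamma(67/10, 509/4)
obs 10: x=-1 → posterior Inverse-Gamma(36/5, 511/4)
obs 11: x=-1 → posterior Inverse-Gamma(77/10, 513/4)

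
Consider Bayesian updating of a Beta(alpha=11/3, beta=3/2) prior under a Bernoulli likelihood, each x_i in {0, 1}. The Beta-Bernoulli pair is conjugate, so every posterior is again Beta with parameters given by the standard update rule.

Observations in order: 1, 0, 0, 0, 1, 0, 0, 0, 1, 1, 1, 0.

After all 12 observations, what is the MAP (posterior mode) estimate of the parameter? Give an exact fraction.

obs 1: x=1 → posterior Beta(14/3, 3/2)
obs 2: x=0 → posterior Beta(14/3, 5/2)
obs 3: x=0 → posterior Beta(14/3, 7/2)
obs 4: x=0 → posterior Beta(14/3, 9/2)
obs 5: x=1 → posterior Beta(17/3, 9/2)
obs 6: x=0 → posterior Beta(17/3, 11/2)
obs 7: x=0 → posterior Beta(17/3, 13/2)
obs 8: x=0 → posterior Beta(17/3, 15/2)
obs 9: x=1 → posterior Beta(20/3, 15/2)
obs 10: x=1 → posterior Beta(23/3, 15/2)
obs 11: x=1 → posterior Beta(26/3, 15/2)
obs 12: x=0 → posterior Beta(26/3, 17/2)

46/91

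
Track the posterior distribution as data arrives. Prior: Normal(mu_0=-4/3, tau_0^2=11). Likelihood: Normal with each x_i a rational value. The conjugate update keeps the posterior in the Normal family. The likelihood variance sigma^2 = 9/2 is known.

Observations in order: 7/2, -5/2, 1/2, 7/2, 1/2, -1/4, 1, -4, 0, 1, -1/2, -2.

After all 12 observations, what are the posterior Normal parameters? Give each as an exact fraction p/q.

mu_0=3/182, tau_0^2=33/91

obs 1: x=7/2 → posterior Normal(65/31, 99/31)
obs 2: x=-5/2 → posterior Normal(10/53, 99/53)
obs 3: x=1/2 → posterior Normal(7/25, 33/25)
obs 4: x=7/2 → posterior Normal(98/97, 99/97)
obs 5: x=1/2 → posterior Normal(109/119, 99/119)
obs 6: x=-1/4 → posterior Normal(69/94, 33/47)
obs 7: x=1 → posterior Normal(251/326, 99/163)
obs 8: x=-4 → posterior Normal(15/74, 99/185)
obs 9: x=0 → posterior Normal(25/138, 11/23)
obs 10: x=1 → posterior Normal(119/458, 99/229)
obs 11: x=-1/2 → posterior Normal(97/502, 99/251)
obs 12: x=-2 → posterior Normal(3/182, 33/91)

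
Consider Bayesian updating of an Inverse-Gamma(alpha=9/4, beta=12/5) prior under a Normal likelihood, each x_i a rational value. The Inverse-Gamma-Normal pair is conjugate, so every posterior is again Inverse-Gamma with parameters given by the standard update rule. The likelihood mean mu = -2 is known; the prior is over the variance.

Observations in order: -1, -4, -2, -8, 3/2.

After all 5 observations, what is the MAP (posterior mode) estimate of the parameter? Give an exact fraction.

obs 1: x=-1 → posterior Inverse-Gamma(11/4, 29/10)
obs 2: x=-4 → posterior Inverse-Gamma(13/4, 49/10)
obs 3: x=-2 → posterior Inverse-Gamma(15/4, 49/10)
obs 4: x=-8 → posterior Inverse-Gamma(17/4, 229/10)
obs 5: x=3/2 → posterior Inverse-Gamma(19/4, 1161/40)

1161/230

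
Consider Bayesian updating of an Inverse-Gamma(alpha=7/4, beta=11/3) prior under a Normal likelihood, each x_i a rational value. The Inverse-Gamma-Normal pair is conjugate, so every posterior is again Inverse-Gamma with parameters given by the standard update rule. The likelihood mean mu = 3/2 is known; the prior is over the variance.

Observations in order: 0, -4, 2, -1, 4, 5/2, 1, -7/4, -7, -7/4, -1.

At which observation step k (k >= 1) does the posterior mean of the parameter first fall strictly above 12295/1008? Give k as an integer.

obs 1: x=0 → posterior Inverse-Gamma(9/4, 115/24)
obs 2: x=-4 → posterior Inverse-Gamma(11/4, 239/12)
obs 3: x=2 → posterior Inverse-Gamma(13/4, 481/24)
obs 4: x=-1 → posterior Inverse-Gamma(15/4, 139/6)
obs 5: x=4 → posterior Inverse-Gamma(17/4, 631/24)
obs 6: x=5/2 → posterior Inverse-Gamma(19/4, 643/24)
obs 7: x=1 → posterior Inverse-Gamma(21/4, 323/12)
obs 8: x=-7/4 → posterior Inverse-Gamma(23/4, 3091/96)
obs 9: x=-7 → posterior Inverse-Gamma(25/4, 6559/96)
obs 10: x=-7/4 → posterior Inverse-Gamma(27/4, 3533/48)
obs 11: x=-1 → posterior Inverse-Gamma(29/4, 3683/48)

k = 9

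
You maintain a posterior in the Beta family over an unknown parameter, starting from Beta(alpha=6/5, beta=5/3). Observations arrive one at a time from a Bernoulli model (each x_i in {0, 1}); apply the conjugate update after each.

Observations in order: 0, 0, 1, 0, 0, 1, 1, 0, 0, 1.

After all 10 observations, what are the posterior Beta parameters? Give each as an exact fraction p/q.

alpha=26/5, beta=23/3

obs 1: x=0 → posterior Beta(6/5, 8/3)
obs 2: x=0 → posterior Beta(6/5, 11/3)
obs 3: x=1 → posterior Beta(11/5, 11/3)
obs 4: x=0 → posterior Beta(11/5, 14/3)
obs 5: x=0 → posterior Beta(11/5, 17/3)
obs 6: x=1 → posterior Beta(16/5, 17/3)
obs 7: x=1 → posterior Beta(21/5, 17/3)
obs 8: x=0 → posterior Beta(21/5, 20/3)
obs 9: x=0 → posterior Beta(21/5, 23/3)
obs 10: x=1 → posterior Beta(26/5, 23/3)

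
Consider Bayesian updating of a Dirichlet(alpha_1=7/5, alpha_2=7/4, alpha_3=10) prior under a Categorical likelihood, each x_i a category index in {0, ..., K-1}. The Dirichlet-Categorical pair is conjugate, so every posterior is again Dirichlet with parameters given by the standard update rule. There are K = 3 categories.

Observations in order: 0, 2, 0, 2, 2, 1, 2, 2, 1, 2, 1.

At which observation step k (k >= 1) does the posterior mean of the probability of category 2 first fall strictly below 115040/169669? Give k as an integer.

obs 1: x=0 → posterior Dirichlet(12/5, 7/4, 10)
obs 2: x=2 → posterior Dirichlet(12/5, 7/4, 11)
obs 3: x=0 → posterior Dirichlet(17/5, 7/4, 11)
obs 4: x=2 → posterior Dirichlet(17/5, 7/4, 12)
obs 5: x=2 → posterior Dirichlet(17/5, 7/4, 13)
obs 6: x=1 → posterior Dirichlet(17/5, 11/4, 13)
obs 7: x=2 → posterior Dirichlet(17/5, 11/4, 14)
obs 8: x=2 → posterior Dirichlet(17/5, 11/4, 15)
obs 9: x=1 → posterior Dirichlet(17/5, 15/4, 15)
obs 10: x=2 → posterior Dirichlet(17/5, 15/4, 16)
obs 11: x=1 → posterior Dirichlet(17/5, 19/4, 16)

k = 9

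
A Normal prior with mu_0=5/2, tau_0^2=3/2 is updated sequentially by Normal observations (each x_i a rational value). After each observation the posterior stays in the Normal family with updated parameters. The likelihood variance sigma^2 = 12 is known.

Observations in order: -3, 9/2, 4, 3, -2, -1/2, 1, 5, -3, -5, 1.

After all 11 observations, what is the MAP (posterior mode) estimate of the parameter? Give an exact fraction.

25/19

obs 1: x=-3 → posterior Normal(17/9, 4/3)
obs 2: x=9/2 → posterior Normal(43/20, 6/5)
obs 3: x=4 → posterior Normal(51/22, 12/11)
obs 4: x=3 → posterior Normal(19/8, 1)
obs 5: x=-2 → posterior Normal(53/26, 12/13)
obs 6: x=-1/2 → posterior Normal(13/7, 6/7)
obs 7: x=1 → posterior Normal(9/5, 4/5)
obs 8: x=5 → posterior Normal(2, 3/4)
obs 9: x=-3 → posterior Normal(29/17, 12/17)
obs 10: x=-5 → posterior Normal(4/3, 2/3)
obs 11: x=1 → posterior Normal(25/19, 12/19)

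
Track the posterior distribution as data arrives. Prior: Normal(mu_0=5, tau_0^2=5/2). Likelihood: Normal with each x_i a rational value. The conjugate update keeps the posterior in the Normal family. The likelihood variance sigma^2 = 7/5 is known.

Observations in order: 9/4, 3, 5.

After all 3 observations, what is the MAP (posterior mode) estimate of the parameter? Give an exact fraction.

1305/356

obs 1: x=9/4 → posterior Normal(505/156, 35/39)
obs 2: x=3 → posterior Normal(805/256, 35/64)
obs 3: x=5 → posterior Normal(1305/356, 35/89)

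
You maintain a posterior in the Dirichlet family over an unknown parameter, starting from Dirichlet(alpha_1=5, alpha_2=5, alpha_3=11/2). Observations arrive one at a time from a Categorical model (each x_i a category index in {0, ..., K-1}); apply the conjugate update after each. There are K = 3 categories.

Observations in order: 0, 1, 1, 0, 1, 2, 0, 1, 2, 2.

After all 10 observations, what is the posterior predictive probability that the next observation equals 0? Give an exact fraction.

obs 1: x=0 → posterior Dirichlet(6, 5, 11/2)
obs 2: x=1 → posterior Dirichlet(6, 6, 11/2)
obs 3: x=1 → posterior Dirichlet(6, 7, 11/2)
obs 4: x=0 → posterior Dirichlet(7, 7, 11/2)
obs 5: x=1 → posterior Dirichlet(7, 8, 11/2)
obs 6: x=2 → posterior Dirichlet(7, 8, 13/2)
obs 7: x=0 → posterior Dirichlet(8, 8, 13/2)
obs 8: x=1 → posterior Dirichlet(8, 9, 13/2)
obs 9: x=2 → posterior Dirichlet(8, 9, 15/2)
obs 10: x=2 → posterior Dirichlet(8, 9, 17/2)

16/51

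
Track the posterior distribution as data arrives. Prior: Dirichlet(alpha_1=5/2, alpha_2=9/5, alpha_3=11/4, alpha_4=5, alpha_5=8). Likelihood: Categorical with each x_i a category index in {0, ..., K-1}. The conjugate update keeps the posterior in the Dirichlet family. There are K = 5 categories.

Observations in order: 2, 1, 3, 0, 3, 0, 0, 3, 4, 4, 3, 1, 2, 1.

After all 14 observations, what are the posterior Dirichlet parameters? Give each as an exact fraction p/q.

obs 1: x=2 → posterior Dirichlet(5/2, 9/5, 15/4, 5, 8)
obs 2: x=1 → posterior Dirichlet(5/2, 14/5, 15/4, 5, 8)
obs 3: x=3 → posterior Dirichlet(5/2, 14/5, 15/4, 6, 8)
obs 4: x=0 → posterior Dirichlet(7/2, 14/5, 15/4, 6, 8)
obs 5: x=3 → posterior Dirichlet(7/2, 14/5, 15/4, 7, 8)
obs 6: x=0 → posterior Dirichlet(9/2, 14/5, 15/4, 7, 8)
obs 7: x=0 → posterior Dirichlet(11/2, 14/5, 15/4, 7, 8)
obs 8: x=3 → posterior Dirichlet(11/2, 14/5, 15/4, 8, 8)
obs 9: x=4 → posterior Dirichlet(11/2, 14/5, 15/4, 8, 9)
obs 10: x=4 → posterior Dirichlet(11/2, 14/5, 15/4, 8, 10)
obs 11: x=3 → posterior Dirichlet(11/2, 14/5, 15/4, 9, 10)
obs 12: x=1 → posterior Dirichlet(11/2, 19/5, 15/4, 9, 10)
obs 13: x=2 → posterior Dirichlet(11/2, 19/5, 19/4, 9, 10)
obs 14: x=1 → posterior Dirichlet(11/2, 24/5, 19/4, 9, 10)

alpha_1=11/2, alpha_2=24/5, alpha_3=19/4, alpha_4=9, alpha_5=10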